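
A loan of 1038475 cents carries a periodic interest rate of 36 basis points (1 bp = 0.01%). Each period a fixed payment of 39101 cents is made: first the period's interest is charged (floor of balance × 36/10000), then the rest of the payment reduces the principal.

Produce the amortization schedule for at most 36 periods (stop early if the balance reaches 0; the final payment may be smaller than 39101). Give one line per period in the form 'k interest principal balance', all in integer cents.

1. interest=⌊1038475·36/10000⌋=3738; principal=39101-3738=35363; balance=1038475-35363=1003112
2. interest=⌊1003112·36/10000⌋=3611; principal=39101-3611=35490; balance=1003112-35490=967622
3. interest=⌊967622·36/10000⌋=3483; principal=39101-3483=35618; balance=967622-35618=932004
4. interest=⌊932004·36/10000⌋=3355; principal=39101-3355=35746; balance=932004-35746=896258
5. interest=⌊896258·36/10000⌋=3226; principal=39101-3226=35875; balance=896258-35875=860383
6. interest=⌊860383·36/10000⌋=3097; principal=39101-3097=36004; balance=860383-36004=824379
7. interest=⌊824379·36/10000⌋=2967; principal=39101-2967=36134; balance=824379-36134=788245
8. interest=⌊788245·36/10000⌋=2837; principal=39101-2837=36264; balance=788245-36264=751981
9. interest=⌊751981·36/10000⌋=2707; principal=39101-2707=36394; balance=751981-36394=715587
10. interest=⌊715587·36/10000⌋=2576; principal=39101-2576=36525; balance=715587-36525=679062
11. interest=⌊679062·36/10000⌋=2444; principal=39101-2444=36657; balance=679062-36657=642405
12. interest=⌊642405·36/10000⌋=2312; principal=39101-2312=36789; balance=642405-36789=605616
13. interest=⌊605616·36/10000⌋=2180; principal=39101-2180=36921; balance=605616-36921=568695
14. interest=⌊568695·36/10000⌋=2047; principal=39101-2047=37054; balance=568695-37054=531641
15. interest=⌊531641·36/10000⌋=1913; principal=39101-1913=37188; balance=531641-37188=494453
16. interest=⌊494453·36/10000⌋=1780; principal=39101-1780=37321; balance=494453-37321=457132
17. interest=⌊457132·36/10000⌋=1645; principal=39101-1645=37456; balance=457132-37456=419676
18. interest=⌊419676·36/10000⌋=1510; principal=39101-1510=37591; balance=419676-37591=382085
19. interest=⌊382085·36/10000⌋=1375; principal=39101-1375=37726; balance=382085-37726=344359
20. interest=⌊344359·36/10000⌋=1239; principal=39101-1239=37862; balance=344359-37862=306497
21. interest=⌊306497·36/10000⌋=1103; principal=39101-1103=37998; balance=306497-37998=268499
22. interest=⌊268499·36/10000⌋=966; principal=39101-966=38135; balance=268499-38135=230364
23. interest=⌊230364·36/10000⌋=829; principal=39101-829=38272; balance=230364-38272=192092
24. interest=⌊192092·36/10000⌋=691; principal=39101-691=38410; balance=192092-38410=153682
25. interest=⌊153682·36/10000⌋=553; principal=39101-553=38548; balance=153682-38548=115134
26. interest=⌊115134·36/10000⌋=414; principal=39101-414=38687; balance=115134-38687=76447
27. interest=⌊76447·36/10000⌋=275; principal=39101-275=38826; balance=76447-38826=37621
28. interest=⌊37621·36/10000⌋=135; principal=min(39101-135,37621)=37621; balance=37621-37621=0

1 3738 35363 1003112
2 3611 35490 967622
3 3483 35618 932004
4 3355 35746 896258
5 3226 35875 860383
6 3097 36004 824379
7 2967 36134 788245
8 2837 36264 751981
9 2707 36394 715587
10 2576 36525 679062
11 2444 36657 642405
12 2312 36789 605616
13 2180 36921 568695
14 2047 37054 531641
15 1913 37188 494453
16 1780 37321 457132
17 1645 37456 419676
18 1510 37591 382085
19 1375 37726 344359
20 1239 37862 306497
21 1103 37998 268499
22 966 38135 230364
23 829 38272 192092
24 691 38410 153682
25 553 38548 115134
26 414 38687 76447
27 275 38826 37621
28 135 37621 0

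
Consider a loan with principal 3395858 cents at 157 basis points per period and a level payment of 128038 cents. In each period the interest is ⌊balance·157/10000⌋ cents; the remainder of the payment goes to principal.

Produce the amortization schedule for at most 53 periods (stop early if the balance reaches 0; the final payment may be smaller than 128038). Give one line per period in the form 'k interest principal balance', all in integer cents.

1 53314 74724 3321134
2 52141 75897 3245237
3 50950 77088 3168149
4 49739 78299 3089850
5 48510 79528 3010322
6 47262 80776 2929546
7 45993 82045 2847501
8 44705 83333 2764168
9 43397 84641 2679527
10 42068 85970 2593557
11 40718 87320 2506237
12 39347 88691 2417546
13 37955 90083 2327463
14 36541 91497 2235966
15 35104 92934 2143032
16 33645 94393 2048639
17 32163 95875 1952764
18 30658 97380 1855384
19 29129 98909 1756475
20 27576 100462 1656013
21 25999 102039 1553974
22 24397 103641 1450333
23 22770 105268 1345065
24 21117 106921 1238144
25 19438 108600 1129544
26 17733 110305 1019239
27 16002 112036 907203
28 14243 113795 793408
29 12456 115582 677826
30 10641 117397 560429
31 8798 119240 441189
32 6926 121112 320077
33 5025 123013 197064
34 3093 124945 72119
35 1132 72119 0

1. interest=⌊3395858·157/10000⌋=53314; principal=128038-53314=74724; balance=3395858-74724=3321134
2. interest=⌊3321134·157/10000⌋=52141; principal=128038-52141=75897; balance=3321134-75897=3245237
3. interest=⌊3245237·157/10000⌋=50950; principal=128038-50950=77088; balance=3245237-77088=3168149
4. interest=⌊3168149·157/10000⌋=49739; principal=128038-49739=78299; balance=3168149-78299=3089850
5. interest=⌊3089850·157/10000⌋=48510; principal=128038-48510=79528; balance=3089850-79528=3010322
6. interest=⌊3010322·157/10000⌋=47262; principal=128038-47262=80776; balance=3010322-80776=2929546
7. interest=⌊2929546·157/10000⌋=45993; principal=128038-45993=82045; balance=2929546-82045=2847501
8. interest=⌊2847501·157/10000⌋=44705; principal=128038-44705=83333; balance=2847501-83333=2764168
9. interest=⌊2764168·157/10000⌋=43397; principal=128038-43397=84641; balance=2764168-84641=2679527
10. interest=⌊2679527·157/10000⌋=42068; principal=128038-42068=85970; balance=2679527-85970=2593557
11. interest=⌊2593557·157/10000⌋=40718; principal=128038-40718=87320; balance=2593557-87320=2506237
12. interest=⌊2506237·157/10000⌋=39347; principal=128038-39347=88691; balance=2506237-88691=2417546
13. interest=⌊2417546·157/10000⌋=37955; principal=128038-37955=90083; balance=2417546-90083=2327463
14. interest=⌊2327463·157/10000⌋=36541; principal=128038-36541=91497; balance=2327463-91497=2235966
15. interest=⌊2235966·157/10000⌋=35104; principal=128038-35104=92934; balance=2235966-92934=2143032
16. interest=⌊2143032·157/10000⌋=33645; principal=128038-33645=94393; balance=2143032-94393=2048639
17. interest=⌊2048639·157/10000⌋=32163; principal=128038-32163=95875; balance=2048639-95875=1952764
18. interest=⌊1952764·157/10000⌋=30658; principal=128038-30658=97380; balance=1952764-97380=1855384
19. interest=⌊1855384·157/10000⌋=29129; principal=128038-29129=98909; balance=1855384-98909=1756475
20. interest=⌊1756475·157/10000⌋=27576; principal=128038-27576=100462; balance=1756475-100462=1656013
21. interest=⌊1656013·157/10000⌋=25999; principal=128038-25999=102039; balance=1656013-102039=1553974
22. interest=⌊1553974·157/10000⌋=24397; principal=128038-24397=103641; balance=1553974-103641=1450333
23. interest=⌊1450333·157/10000⌋=22770; principal=128038-22770=105268; balance=1450333-105268=1345065
24. interest=⌊1345065·157/10000⌋=21117; principal=128038-21117=106921; balance=1345065-106921=1238144
25. interest=⌊1238144·157/10000⌋=19438; principal=128038-19438=108600; balance=1238144-108600=1129544
26. interest=⌊1129544·157/10000⌋=17733; principal=128038-17733=110305; balance=1129544-110305=1019239
27. interest=⌊1019239·157/10000⌋=16002; principal=128038-16002=112036; balance=1019239-112036=907203
28. interest=⌊907203·157/10000⌋=14243; principal=128038-14243=113795; balance=907203-113795=793408
29. interest=⌊793408·157/10000⌋=12456; principal=128038-12456=115582; balance=793408-115582=677826
30. interest=⌊677826·157/10000⌋=10641; principal=128038-10641=117397; balance=677826-117397=560429
31. interest=⌊560429·157/10000⌋=8798; principal=128038-8798=119240; balance=560429-119240=441189
32. interest=⌊441189·157/10000⌋=6926; principal=128038-6926=121112; balance=441189-121112=320077
33. interest=⌊320077·157/10000⌋=5025; principal=128038-5025=123013; balance=320077-123013=197064
34. interest=⌊197064·157/10000⌋=3093; principal=128038-3093=124945; balance=197064-124945=72119
35. interest=⌊72119·157/10000⌋=1132; principal=min(128038-1132,72119)=72119; balance=72119-72119=0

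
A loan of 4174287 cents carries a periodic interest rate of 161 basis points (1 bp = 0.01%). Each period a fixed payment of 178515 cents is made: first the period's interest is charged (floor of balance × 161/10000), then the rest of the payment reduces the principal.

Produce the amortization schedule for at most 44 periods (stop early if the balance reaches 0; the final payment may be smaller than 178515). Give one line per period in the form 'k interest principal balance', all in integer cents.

1. interest=⌊4174287·161/10000⌋=67206; principal=178515-67206=111309; balance=4174287-111309=4062978
2. interest=⌊4062978·161/10000⌋=65413; principal=178515-65413=113102; balance=4062978-113102=3949876
3. interest=⌊3949876·161/10000⌋=63593; principal=178515-63593=114922; balance=3949876-114922=3834954
4. interest=⌊3834954·161/10000⌋=61742; principal=178515-61742=116773; balance=3834954-116773=3718181
5. interest=⌊3718181·161/10000⌋=59862; principal=178515-59862=118653; balance=3718181-118653=3599528
6. interest=⌊3599528·161/10000⌋=57952; principal=178515-57952=120563; balance=3599528-120563=3478965
7. interest=⌊3478965·161/10000⌋=56011; principal=178515-56011=122504; balance=3478965-122504=3356461
8. interest=⌊3356461·161/10000⌋=54039; principal=178515-54039=124476; balance=3356461-124476=3231985
9. interest=⌊3231985·161/10000⌋=52034; principal=178515-52034=126481; balance=3231985-126481=3105504
10. interest=⌊3105504·161/10000⌋=49998; principal=178515-49998=128517; balance=3105504-128517=2976987
11. interest=⌊2976987·161/10000⌋=47929; principal=178515-47929=130586; balance=2976987-130586=2846401
12. interest=⌊2846401·161/10000⌋=45827; principal=178515-45827=132688; balance=2846401-132688=2713713
13. interest=⌊2713713·161/10000⌋=43690; principal=178515-43690=134825; balance=2713713-134825=2578888
14. interest=⌊2578888·161/10000⌋=41520; principal=178515-41520=136995; balance=2578888-136995=2441893
15. interest=⌊2441893·161/10000⌋=39314; principal=178515-39314=139201; balance=2441893-139201=2302692
16. interest=⌊2302692·161/10000⌋=37073; principal=178515-37073=141442; balance=2302692-141442=2161250
17. interest=⌊2161250·161/10000⌋=34796; principal=178515-34796=143719; balance=2161250-143719=2017531
18. interest=⌊2017531·161/10000⌋=32482; principal=178515-32482=146033; balance=2017531-146033=1871498
19. interest=⌊1871498·161/10000⌋=30131; principal=178515-30131=148384; balance=1871498-148384=1723114
20. interest=⌊1723114·161/10000⌋=27742; principal=178515-27742=150773; balance=1723114-150773=1572341
21. interest=⌊1572341·161/10000⌋=25314; principal=178515-25314=153201; balance=1572341-153201=1419140
22. interest=⌊1419140·161/10000⌋=22848; principal=178515-22848=155667; balance=1419140-155667=1263473
23. interest=⌊1263473·161/10000⌋=20341; principal=178515-20341=158174; balance=1263473-158174=1105299
24. interest=⌊1105299·161/10000⌋=17795; principal=178515-17795=160720; balance=1105299-160720=944579
25. interest=⌊944579·161/10000⌋=15207; principal=178515-15207=163308; balance=944579-163308=781271
26. interest=⌊781271·161/10000⌋=12578; principal=178515-12578=165937; balance=781271-165937=615334
27. interest=⌊615334·161/10000⌋=9906; principal=178515-9906=168609; balance=615334-168609=446725
28. interest=⌊446725·161/10000⌋=7192; principal=178515-7192=171323; balance=446725-171323=275402
29. interest=⌊275402·161/10000⌋=4433; principal=178515-4433=174082; balance=275402-174082=101320
30. interest=⌊101320·161/10000⌋=1631; principal=min(178515-1631,101320)=101320; balance=101320-101320=0

1 67206 111309 4062978
2 65413 113102 3949876
3 63593 114922 3834954
4 61742 116773 3718181
5 59862 118653 3599528
6 57952 120563 3478965
7 56011 122504 3356461
8 54039 124476 3231985
9 52034 126481 3105504
10 49998 128517 2976987
11 47929 130586 2846401
12 45827 132688 2713713
13 43690 134825 2578888
14 41520 136995 2441893
15 39314 139201 2302692
16 37073 141442 2161250
17 34796 143719 2017531
18 32482 146033 1871498
19 30131 148384 1723114
20 27742 150773 1572341
21 25314 153201 1419140
22 22848 155667 1263473
23 20341 158174 1105299
24 17795 160720 944579
25 15207 163308 781271
26 12578 165937 615334
27 9906 168609 446725
28 7192 171323 275402
29 4433 174082 101320
30 1631 101320 0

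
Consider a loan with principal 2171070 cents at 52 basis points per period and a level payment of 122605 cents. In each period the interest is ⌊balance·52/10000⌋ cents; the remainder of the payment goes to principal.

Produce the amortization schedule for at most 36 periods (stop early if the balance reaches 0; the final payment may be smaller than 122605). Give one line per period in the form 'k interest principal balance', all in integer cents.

1. interest=⌊2171070·52/10000⌋=11289; principal=122605-11289=111316; balance=2171070-111316=2059754
2. interest=⌊2059754·52/10000⌋=10710; principal=122605-10710=111895; balance=2059754-111895=1947859
3. interest=⌊1947859·52/10000⌋=10128; principal=122605-10128=112477; balance=1947859-112477=1835382
4. interest=⌊1835382·52/10000⌋=9543; principal=122605-9543=113062; balance=1835382-113062=1722320
5. interest=⌊1722320·52/10000⌋=8956; principal=122605-8956=113649; balance=1722320-113649=1608671
6. interest=⌊1608671·52/10000⌋=8365; principal=122605-8365=114240; balance=1608671-114240=1494431
7. interest=⌊1494431·52/10000⌋=7771; principal=122605-7771=114834; balance=1494431-114834=1379597
8. interest=⌊1379597·52/10000⌋=7173; principal=122605-7173=115432; balance=1379597-115432=1264165
9. interest=⌊1264165·52/10000⌋=6573; principal=122605-6573=116032; balance=1264165-116032=1148133
10. interest=⌊1148133·52/10000⌋=5970; principal=122605-5970=116635; balance=1148133-116635=1031498
11. interest=⌊1031498·52/10000⌋=5363; principal=122605-5363=117242; balance=1031498-117242=914256
12. interest=⌊914256·52/10000⌋=4754; principal=122605-4754=117851; balance=914256-117851=796405
13. interest=⌊796405·52/10000⌋=4141; principal=122605-4141=118464; balance=796405-118464=677941
14. interest=⌊677941·52/10000⌋=3525; principal=122605-3525=119080; balance=677941-119080=558861
15. interest=⌊558861·52/10000⌋=2906; principal=122605-2906=119699; balance=558861-119699=439162
16. interest=⌊439162·52/10000⌋=2283; principal=122605-2283=120322; balance=439162-120322=318840
17. interest=⌊318840·52/10000⌋=1657; principal=122605-1657=120948; balance=318840-120948=197892
18. interest=⌊197892·52/10000⌋=1029; principal=122605-1029=121576; balance=197892-121576=76316
19. interest=⌊76316·52/10000⌋=396; principal=min(122605-396,76316)=76316; balance=76316-76316=0

1 11289 111316 2059754
2 10710 111895 1947859
3 10128 112477 1835382
4 9543 113062 1722320
5 8956 113649 1608671
6 8365 114240 1494431
7 7771 114834 1379597
8 7173 115432 1264165
9 6573 116032 1148133
10 5970 116635 1031498
11 5363 117242 914256
12 4754 117851 796405
13 4141 118464 677941
14 3525 119080 558861
15 2906 119699 439162
16 2283 120322 318840
17 1657 120948 197892
18 1029 121576 76316
19 396 76316 0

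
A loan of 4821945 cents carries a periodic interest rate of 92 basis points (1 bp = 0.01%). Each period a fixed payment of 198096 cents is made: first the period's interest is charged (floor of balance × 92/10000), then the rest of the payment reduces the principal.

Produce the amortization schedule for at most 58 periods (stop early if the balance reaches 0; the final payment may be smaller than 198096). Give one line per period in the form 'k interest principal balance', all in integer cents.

1 44361 153735 4668210
2 42947 155149 4513061
3 41520 156576 4356485
4 40079 158017 4198468
5 38625 159471 4038997
6 37158 160938 3878059
7 35678 162418 3715641
8 34183 163913 3551728
9 32675 165421 3386307
10 31154 166942 3219365
11 29618 168478 3050887
12 28068 170028 2880859
13 26503 171593 2709266
14 24925 173171 2536095
15 23332 174764 2361331
16 21724 176372 2184959
17 20101 177995 2006964
18 18464 179632 1827332
19 16811 181285 1646047
20 15143 182953 1463094
21 13460 184636 1278458
22 11761 186335 1092123
23 10047 188049 904074
24 8317 189779 714295
25 6571 191525 522770
26 4809 193287 329483
27 3031 195065 134418
28 1236 134418 0

1. interest=⌊4821945·92/10000⌋=44361; principal=198096-44361=153735; balance=4821945-153735=4668210
2. interest=⌊4668210·92/10000⌋=42947; principal=198096-42947=155149; balance=4668210-155149=4513061
3. interest=⌊4513061·92/10000⌋=41520; principal=198096-41520=156576; balance=4513061-156576=4356485
4. interest=⌊4356485·92/10000⌋=40079; principal=198096-40079=158017; balance=4356485-158017=4198468
5. interest=⌊4198468·92/10000⌋=38625; principal=198096-38625=159471; balance=4198468-159471=4038997
6. interest=⌊4038997·92/10000⌋=37158; principal=198096-37158=160938; balance=4038997-160938=3878059
7. interest=⌊3878059·92/10000⌋=35678; principal=198096-35678=162418; balance=3878059-162418=3715641
8. interest=⌊3715641·92/10000⌋=34183; principal=198096-34183=163913; balance=3715641-163913=3551728
9. interest=⌊3551728·92/10000⌋=32675; principal=198096-32675=165421; balance=3551728-165421=3386307
10. interest=⌊3386307·92/10000⌋=31154; principal=198096-31154=166942; balance=3386307-166942=3219365
11. interest=⌊3219365·92/10000⌋=29618; principal=198096-29618=168478; balance=3219365-168478=3050887
12. interest=⌊3050887·92/10000⌋=28068; principal=198096-28068=170028; balance=3050887-170028=2880859
13. interest=⌊2880859·92/10000⌋=26503; principal=198096-26503=171593; balance=2880859-171593=2709266
14. interest=⌊2709266·92/10000⌋=24925; principal=198096-24925=173171; balance=2709266-173171=2536095
15. interest=⌊2536095·92/10000⌋=23332; principal=198096-23332=174764; balance=2536095-174764=2361331
16. interest=⌊2361331·92/10000⌋=21724; principal=198096-21724=176372; balance=2361331-176372=2184959
17. interest=⌊2184959·92/10000⌋=20101; principal=198096-20101=177995; balance=2184959-177995=2006964
18. interest=⌊2006964·92/10000⌋=18464; principal=198096-18464=179632; balance=2006964-179632=1827332
19. interest=⌊1827332·92/10000⌋=16811; principal=198096-16811=181285; balance=1827332-181285=1646047
20. interest=⌊1646047·92/10000⌋=15143; principal=198096-15143=182953; balance=1646047-182953=1463094
21. interest=⌊1463094·92/10000⌋=13460; principal=198096-13460=184636; balance=1463094-184636=1278458
22. interest=⌊1278458·92/10000⌋=11761; principal=198096-11761=186335; balance=1278458-186335=1092123
23. interest=⌊1092123·92/10000⌋=10047; principal=198096-10047=188049; balance=1092123-188049=904074
24. interest=⌊904074·92/10000⌋=8317; principal=198096-8317=189779; balance=904074-189779=714295
25. interest=⌊714295·92/10000⌋=6571; principal=198096-6571=191525; balance=714295-191525=522770
26. interest=⌊522770·92/10000⌋=4809; principal=198096-4809=193287; balance=522770-193287=329483
27. interest=⌊329483·92/10000⌋=3031; principal=198096-3031=195065; balance=329483-195065=134418
28. interest=⌊134418·92/10000⌋=1236; principal=min(198096-1236,134418)=134418; balance=134418-134418=0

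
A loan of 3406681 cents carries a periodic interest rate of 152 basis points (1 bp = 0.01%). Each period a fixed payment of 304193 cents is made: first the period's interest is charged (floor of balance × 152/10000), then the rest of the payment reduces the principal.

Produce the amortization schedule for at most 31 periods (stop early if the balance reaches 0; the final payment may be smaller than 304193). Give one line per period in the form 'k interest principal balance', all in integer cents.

1. interest=⌊3406681·152/10000⌋=51781; principal=304193-51781=252412; balance=3406681-252412=3154269
2. interest=⌊3154269·152/10000⌋=47944; principal=304193-47944=256249; balance=3154269-256249=2898020
3. interest=⌊2898020·152/10000⌋=44049; principal=304193-44049=260144; balance=2898020-260144=2637876
4. interest=⌊2637876·152/10000⌋=40095; principal=304193-40095=264098; balance=2637876-264098=2373778
5. interest=⌊2373778·152/10000⌋=36081; principal=304193-36081=268112; balance=2373778-268112=2105666
6. interest=⌊2105666·152/10000⌋=32006; principal=304193-32006=272187; balance=2105666-272187=1833479
7. interest=⌊1833479·152/10000⌋=27868; principal=304193-27868=276325; balance=1833479-276325=1557154
8. interest=⌊1557154·152/10000⌋=23668; principal=304193-23668=280525; balance=1557154-280525=1276629
9. interest=⌊1276629·152/10000⌋=19404; principal=304193-19404=284789; balance=1276629-284789=991840
10. interest=⌊991840·152/10000⌋=15075; principal=304193-15075=289118; balance=991840-289118=702722
11. interest=⌊702722·152/10000⌋=10681; principal=304193-10681=293512; balance=702722-293512=409210
12. interest=⌊409210·152/10000⌋=6219; principal=304193-6219=297974; balance=409210-297974=111236
13. interest=⌊111236·152/10000⌋=1690; principal=min(304193-1690,111236)=111236; balance=111236-111236=0

1 51781 252412 3154269
2 47944 256249 2898020
3 44049 260144 2637876
4 40095 264098 2373778
5 36081 268112 2105666
6 32006 272187 1833479
7 27868 276325 1557154
8 23668 280525 1276629
9 19404 284789 991840
10 15075 289118 702722
11 10681 293512 409210
12 6219 297974 111236
13 1690 111236 0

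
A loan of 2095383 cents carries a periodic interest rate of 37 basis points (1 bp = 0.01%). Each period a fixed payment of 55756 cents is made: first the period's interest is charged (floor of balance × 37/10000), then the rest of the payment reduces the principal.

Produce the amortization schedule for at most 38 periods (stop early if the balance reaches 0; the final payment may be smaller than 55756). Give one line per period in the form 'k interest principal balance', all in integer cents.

1 7752 48004 2047379
2 7575 48181 1999198
3 7397 48359 1950839
4 7218 48538 1902301
5 7038 48718 1853583
6 6858 48898 1804685
7 6677 49079 1755606
8 6495 49261 1706345
9 6313 49443 1656902
10 6130 49626 1607276
11 5946 49810 1557466
12 5762 49994 1507472
13 5577 50179 1457293
14 5391 50365 1406928
15 5205 50551 1356377
16 5018 50738 1305639
17 4830 50926 1254713
18 4642 51114 1203599
19 4453 51303 1152296
20 4263 51493 1100803
21 4072 51684 1049119
22 3881 51875 997244
23 3689 52067 945177
24 3497 52259 892918
25 3303 52453 840465
26 3109 52647 787818
27 2914 52842 734976
28 2719 53037 681939
29 2523 53233 628706
30 2326 53430 575276
31 2128 53628 521648
32 1930 53826 467822
33 1730 54026 413796
34 1531 54225 359571
35 1330 54426 305145
36 1129 54627 250518
37 926 54830 195688
38 724 55032 140656

1. interest=⌊2095383·37/10000⌋=7752; principal=55756-7752=48004; balance=2095383-48004=2047379
2. interest=⌊2047379·37/10000⌋=7575; principal=55756-7575=48181; balance=2047379-48181=1999198
3. interest=⌊1999198·37/10000⌋=7397; principal=55756-7397=48359; balance=1999198-48359=1950839
4. interest=⌊1950839·37/10000⌋=7218; principal=55756-7218=48538; balance=1950839-48538=1902301
5. interest=⌊1902301·37/10000⌋=7038; principal=55756-7038=48718; balance=1902301-48718=1853583
6. interest=⌊1853583·37/10000⌋=6858; principal=55756-6858=48898; balance=1853583-48898=1804685
7. interest=⌊1804685·37/10000⌋=6677; principal=55756-6677=49079; balance=1804685-49079=1755606
8. interest=⌊1755606·37/10000⌋=6495; principal=55756-6495=49261; balance=1755606-49261=1706345
9. interest=⌊1706345·37/10000⌋=6313; principal=55756-6313=49443; balance=1706345-49443=1656902
10. interest=⌊1656902·37/10000⌋=6130; principal=55756-6130=49626; balance=1656902-49626=1607276
11. interest=⌊1607276·37/10000⌋=5946; principal=55756-5946=49810; balance=1607276-49810=1557466
12. interest=⌊1557466·37/10000⌋=5762; principal=55756-5762=49994; balance=1557466-49994=1507472
13. interest=⌊1507472·37/10000⌋=5577; principal=55756-5577=50179; balance=1507472-50179=1457293
14. interest=⌊1457293·37/10000⌋=5391; principal=55756-5391=50365; balance=1457293-50365=1406928
15. interest=⌊1406928·37/10000⌋=5205; principal=55756-5205=50551; balance=1406928-50551=1356377
16. interest=⌊1356377·37/10000⌋=5018; principal=55756-5018=50738; balance=1356377-50738=1305639
17. interest=⌊1305639·37/10000⌋=4830; principal=55756-4830=50926; balance=1305639-50926=1254713
18. interest=⌊1254713·37/10000⌋=4642; principal=55756-4642=51114; balance=1254713-51114=1203599
19. interest=⌊1203599·37/10000⌋=4453; principal=55756-4453=51303; balance=1203599-51303=1152296
20. interest=⌊1152296·37/10000⌋=4263; principal=55756-4263=51493; balance=1152296-51493=1100803
21. interest=⌊1100803·37/10000⌋=4072; principal=55756-4072=51684; balance=1100803-51684=1049119
22. interest=⌊1049119·37/10000⌋=3881; principal=55756-3881=51875; balance=1049119-51875=997244
23. interest=⌊997244·37/10000⌋=3689; principal=55756-3689=52067; balance=997244-52067=945177
24. interest=⌊945177·37/10000⌋=3497; principal=55756-3497=52259; balance=945177-52259=892918
25. interest=⌊892918·37/10000⌋=3303; principal=55756-3303=52453; balance=892918-52453=840465
26. interest=⌊840465·37/10000⌋=3109; principal=55756-3109=52647; balance=840465-52647=787818
27. interest=⌊787818·37/10000⌋=2914; principal=55756-2914=52842; balance=787818-52842=734976
28. interest=⌊734976·37/10000⌋=2719; principal=55756-2719=53037; balance=734976-53037=681939
29. interest=⌊681939·37/10000⌋=2523; principal=55756-2523=53233; balance=681939-53233=628706
30. interest=⌊628706·37/10000⌋=2326; principal=55756-2326=53430; balance=628706-53430=575276
31. interest=⌊575276·37/10000⌋=2128; principal=55756-2128=53628; balance=575276-53628=521648
32. interest=⌊521648·37/10000⌋=1930; principal=55756-1930=53826; balance=521648-53826=467822
33. interest=⌊467822·37/10000⌋=1730; principal=55756-1730=54026; balance=467822-54026=413796
34. interest=⌊413796·37/10000⌋=1531; principal=55756-1531=54225; balance=413796-54225=359571
35. interest=⌊359571·37/10000⌋=1330; principal=55756-1330=54426; balance=359571-54426=305145
36. interest=⌊305145·37/10000⌋=1129; principal=55756-1129=54627; balance=305145-54627=250518
37. interest=⌊250518·37/10000⌋=926; principal=55756-926=54830; balance=250518-54830=195688
38. interest=⌊195688·37/10000⌋=724; principal=55756-724=55032; balance=195688-55032=140656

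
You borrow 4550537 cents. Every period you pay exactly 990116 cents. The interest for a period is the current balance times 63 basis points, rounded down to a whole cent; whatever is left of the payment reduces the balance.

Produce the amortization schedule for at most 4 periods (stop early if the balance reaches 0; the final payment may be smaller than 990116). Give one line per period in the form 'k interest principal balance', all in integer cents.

1 28668 961448 3589089
2 22611 967505 2621584
3 16515 973601 1647983
4 10382 979734 668249

1. interest=⌊4550537·63/10000⌋=28668; principal=990116-28668=961448; balance=4550537-961448=3589089
2. interest=⌊3589089·63/10000⌋=22611; principal=990116-22611=967505; balance=3589089-967505=2621584
3. interest=⌊2621584·63/10000⌋=16515; principal=990116-16515=973601; balance=2621584-973601=1647983
4. interest=⌊1647983·63/10000⌋=10382; principal=990116-10382=979734; balance=1647983-979734=668249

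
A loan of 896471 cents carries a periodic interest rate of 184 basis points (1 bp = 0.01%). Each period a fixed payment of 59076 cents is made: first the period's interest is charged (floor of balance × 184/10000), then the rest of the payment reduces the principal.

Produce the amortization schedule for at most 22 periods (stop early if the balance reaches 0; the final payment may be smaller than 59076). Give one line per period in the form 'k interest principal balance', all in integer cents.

1. interest=⌊896471·184/10000⌋=16495; principal=59076-16495=42581; balance=896471-42581=853890
2. interest=⌊853890·184/10000⌋=15711; principal=59076-15711=43365; balance=853890-43365=810525
3. interest=⌊810525·184/10000⌋=14913; principal=59076-14913=44163; balance=810525-44163=766362
4. interest=⌊766362·184/10000⌋=14101; principal=59076-14101=44975; balance=766362-44975=721387
5. interest=⌊721387·184/10000⌋=13273; principal=59076-13273=45803; balance=721387-45803=675584
6. interest=⌊675584·184/10000⌋=12430; principal=59076-12430=46646; balance=675584-46646=628938
7. interest=⌊628938·184/10000⌋=11572; principal=59076-11572=47504; balance=628938-47504=581434
8. interest=⌊581434·184/10000⌋=10698; principal=59076-10698=48378; balance=581434-48378=533056
9. interest=⌊533056·184/10000⌋=9808; principal=59076-9808=49268; balance=533056-49268=483788
10. interest=⌊483788·184/10000⌋=8901; principal=59076-8901=50175; balance=483788-50175=433613
11. interest=⌊433613·184/10000⌋=7978; principal=59076-7978=51098; balance=433613-51098=382515
12. interest=⌊382515·184/10000⌋=7038; principal=59076-7038=52038; balance=382515-52038=330477
13. interest=⌊330477·184/10000⌋=6080; principal=59076-6080=52996; balance=330477-52996=277481
14. interest=⌊277481·184/10000⌋=5105; principal=59076-5105=53971; balance=277481-53971=223510
15. interest=⌊223510·184/10000⌋=4112; principal=59076-4112=54964; balance=223510-54964=168546
16. interest=⌊168546·184/10000⌋=3101; principal=59076-3101=55975; balance=168546-55975=112571
17. interest=⌊112571·184/10000⌋=2071; principal=59076-2071=57005; balance=112571-57005=55566
18. interest=⌊55566·184/10000⌋=1022; principal=min(59076-1022,55566)=55566; balance=55566-55566=0

1 16495 42581 853890
2 15711 43365 810525
3 14913 44163 766362
4 14101 44975 721387
5 13273 45803 675584
6 12430 46646 628938
7 11572 47504 581434
8 10698 48378 533056
9 9808 49268 483788
10 8901 50175 433613
11 7978 51098 382515
12 7038 52038 330477
13 6080 52996 277481
14 5105 53971 223510
15 4112 54964 168546
16 3101 55975 112571
17 2071 57005 55566
18 1022 55566 0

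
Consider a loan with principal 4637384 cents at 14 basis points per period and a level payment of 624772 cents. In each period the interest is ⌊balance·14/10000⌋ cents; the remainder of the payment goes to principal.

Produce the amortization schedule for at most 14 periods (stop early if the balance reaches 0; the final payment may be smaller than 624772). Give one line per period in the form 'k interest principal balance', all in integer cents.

1. interest=⌊4637384·14/10000⌋=6492; principal=624772-6492=618280; balance=4637384-618280=4019104
2. interest=⌊4019104·14/10000⌋=5626; principal=624772-5626=619146; balance=4019104-619146=3399958
3. interest=⌊3399958·14/10000⌋=4759; principal=624772-4759=620013; balance=3399958-620013=2779945
4. interest=⌊2779945·14/10000⌋=3891; principal=624772-3891=620881; balance=2779945-620881=2159064
5. interest=⌊2159064·14/10000⌋=3022; principal=624772-3022=621750; balance=2159064-621750=1537314
6. interest=⌊1537314·14/10000⌋=2152; principal=624772-2152=622620; balance=1537314-622620=914694
7. interest=⌊914694·14/10000⌋=1280; principal=624772-1280=623492; balance=914694-623492=291202
8. interest=⌊291202·14/10000⌋=407; principal=min(624772-407,291202)=291202; balance=291202-291202=0

1 6492 618280 4019104
2 5626 619146 3399958
3 4759 620013 2779945
4 3891 620881 2159064
5 3022 621750 1537314
6 2152 622620 914694
7 1280 623492 291202
8 407 291202 0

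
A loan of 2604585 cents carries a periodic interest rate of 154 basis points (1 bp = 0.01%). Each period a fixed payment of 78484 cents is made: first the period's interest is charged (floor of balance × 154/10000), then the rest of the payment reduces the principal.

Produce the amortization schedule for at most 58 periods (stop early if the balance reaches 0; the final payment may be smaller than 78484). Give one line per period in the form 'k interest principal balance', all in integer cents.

1. interest=⌊2604585·154/10000⌋=40110; principal=78484-40110=38374; balance=2604585-38374=2566211
2. interest=⌊2566211·154/10000⌋=39519; principal=78484-39519=38965; balance=2566211-38965=2527246
3. interest=⌊2527246·154/10000⌋=38919; principal=78484-38919=39565; balance=2527246-39565=2487681
4. interest=⌊2487681·154/10000⌋=38310; principal=78484-38310=40174; balance=2487681-40174=2447507
5. interest=⌊2447507·154/10000⌋=37691; principal=78484-37691=40793; balance=2447507-40793=2406714
6. interest=⌊2406714·154/10000⌋=37063; principal=78484-37063=41421; balance=2406714-41421=2365293
7. interest=⌊2365293·154/10000⌋=36425; principal=78484-36425=42059; balance=2365293-42059=2323234
8. interest=⌊2323234·154/10000⌋=35777; principal=78484-35777=42707; balance=2323234-42707=2280527
9. interest=⌊2280527·154/10000⌋=35120; principal=78484-35120=43364; balance=2280527-43364=2237163
10. interest=⌊2237163·154/10000⌋=34452; principal=78484-34452=44032; balance=2237163-44032=2193131
11. interest=⌊2193131·154/10000⌋=33774; principal=78484-33774=44710; balance=2193131-44710=2148421
12. interest=⌊2148421·154/10000⌋=33085; principal=78484-33085=45399; balance=2148421-45399=2103022
13. interest=⌊2103022·154/10000⌋=32386; principal=78484-32386=46098; balance=2103022-46098=2056924
14. interest=⌊2056924·154/10000⌋=31676; principal=78484-31676=46808; balance=2056924-46808=2010116
15. interest=⌊2010116·154/10000⌋=30955; principal=78484-30955=47529; balance=2010116-47529=1962587
16. interest=⌊1962587·154/10000⌋=30223; principal=78484-30223=48261; balance=1962587-48261=1914326
17. interest=⌊1914326·154/10000⌋=29480; principal=78484-29480=49004; balance=1914326-49004=1865322
18. interest=⌊1865322·154/10000⌋=28725; principal=78484-28725=49759; balance=1865322-49759=1815563
19. interest=⌊1815563·154/10000⌋=27959; principal=78484-27959=50525; balance=1815563-50525=1765038
20. interest=⌊1765038·154/10000⌋=27181; principal=78484-27181=51303; balance=1765038-51303=1713735
21. interest=⌊1713735·154/10000⌋=26391; principal=78484-26391=52093; balance=1713735-52093=1661642
22. interest=⌊1661642·154/10000⌋=25589; principal=78484-25589=52895; balance=1661642-52895=1608747
23. interest=⌊1608747·154/10000⌋=24774; principal=78484-24774=53710; balance=1608747-53710=1555037
24. interest=⌊1555037·154/10000⌋=23947; principal=78484-23947=54537; balance=1555037-54537=1500500
25. interest=⌊1500500·154/10000⌋=23107; principal=78484-23107=55377; balance=1500500-55377=1445123
26. interest=⌊1445123·154/10000⌋=22254; principal=78484-22254=56230; balance=1445123-56230=1388893
27. interest=⌊1388893·154/10000⌋=21388; principal=78484-21388=57096; balance=1388893-57096=1331797
28. interest=⌊1331797·154/10000⌋=20509; principal=78484-20509=57975; balance=1331797-57975=1273822
29. interest=⌊1273822·154/10000⌋=19616; principal=78484-19616=58868; balance=1273822-58868=1214954
30. interest=⌊1214954·154/10000⌋=18710; principal=78484-18710=59774; balance=1214954-59774=1155180
31. interest=⌊1155180·154/10000⌋=17789; principal=78484-17789=60695; balance=1155180-60695=1094485
32. interest=⌊1094485·154/10000⌋=16855; principal=78484-16855=61629; balance=1094485-61629=1032856
33. interest=⌊1032856·154/10000⌋=15905; principal=78484-15905=62579; balance=1032856-62579=970277
34. interest=⌊970277·154/10000⌋=14942; principal=78484-14942=63542; balance=970277-63542=906735
35. interest=⌊906735·154/10000⌋=13963; principal=78484-13963=64521; balance=906735-64521=842214
36. interest=⌊842214·154/10000⌋=12970; principal=78484-12970=65514; balance=842214-65514=776700
37. interest=⌊776700·154/10000⌋=11961; principal=78484-11961=66523; balance=776700-66523=710177
38. interest=⌊710177·154/10000⌋=10936; principal=78484-10936=67548; balance=710177-67548=642629
39. interest=⌊642629·154/10000⌋=9896; principal=78484-9896=68588; balance=642629-68588=574041
40. interest=⌊574041·154/10000⌋=8840; principal=78484-8840=69644; balance=574041-69644=504397
41. interest=⌊504397·154/10000⌋=7767; principal=78484-7767=70717; balance=504397-70717=433680
42. interest=⌊433680·154/10000⌋=6678; principal=78484-6678=71806; balance=433680-71806=361874
43. interest=⌊361874·154/10000⌋=5572; principal=78484-5572=72912; balance=361874-72912=288962
44. interest=⌊288962·154/10000⌋=4450; principal=78484-4450=74034; balance=288962-74034=214928
45. interest=⌊214928·154/10000⌋=3309; principal=78484-3309=75175; balance=214928-75175=139753
46. interest=⌊139753·154/10000⌋=2152; principal=78484-2152=76332; balance=139753-76332=63421
47. interest=⌊63421·154/10000⌋=976; principal=min(78484-976,63421)=63421; balance=63421-63421=0

1 40110 38374 2566211
2 39519 38965 2527246
3 38919 39565 2487681
4 38310 40174 2447507
5 37691 40793 2406714
6 37063 41421 2365293
7 36425 42059 2323234
8 35777 42707 2280527
9 35120 43364 2237163
10 34452 44032 2193131
11 33774 44710 2148421
12 33085 45399 2103022
13 32386 46098 2056924
14 31676 46808 2010116
15 30955 47529 1962587
16 30223 48261 1914326
17 29480 49004 1865322
18 28725 49759 1815563
19 27959 50525 1765038
20 27181 51303 1713735
21 26391 52093 1661642
22 25589 52895 1608747
23 24774 53710 1555037
24 23947 54537 1500500
25 23107 55377 1445123
26 22254 56230 1388893
27 21388 57096 1331797
28 20509 57975 1273822
29 19616 58868 1214954
30 18710 59774 1155180
31 17789 60695 1094485
32 16855 61629 1032856
33 15905 62579 970277
34 14942 63542 906735
35 13963 64521 842214
36 12970 65514 776700
37 11961 66523 710177
38 10936 67548 642629
39 9896 68588 574041
40 8840 69644 504397
41 7767 70717 433680
42 6678 71806 361874
43 5572 72912 288962
44 4450 74034 214928
45 3309 75175 139753
46 2152 76332 63421
47 976 63421 0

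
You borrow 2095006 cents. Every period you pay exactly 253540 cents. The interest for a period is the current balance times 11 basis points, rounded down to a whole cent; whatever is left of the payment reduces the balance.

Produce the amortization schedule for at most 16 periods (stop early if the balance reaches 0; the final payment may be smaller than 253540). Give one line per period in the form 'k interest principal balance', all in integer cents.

1. interest=⌊2095006·11/10000⌋=2304; principal=253540-2304=251236; balance=2095006-251236=1843770
2. interest=⌊1843770·11/10000⌋=2028; principal=253540-2028=251512; balance=1843770-251512=1592258
3. interest=⌊1592258·11/10000⌋=1751; principal=253540-1751=251789; balance=1592258-251789=1340469
4. interest=⌊1340469·11/10000⌋=1474; principal=253540-1474=252066; balance=1340469-252066=1088403
5. interest=⌊1088403·11/10000⌋=1197; principal=253540-1197=252343; balance=1088403-252343=836060
6. interest=⌊836060·11/10000⌋=919; principal=253540-919=252621; balance=836060-252621=583439
7. interest=⌊583439·11/10000⌋=641; principal=253540-641=252899; balance=583439-252899=330540
8. interest=⌊330540·11/10000⌋=363; principal=253540-363=253177; balance=330540-253177=77363
9. interest=⌊77363·11/10000⌋=85; principal=min(253540-85,77363)=77363; balance=77363-77363=0

1 2304 251236 1843770
2 2028 251512 1592258
3 1751 251789 1340469
4 1474 252066 1088403
5 1197 252343 836060
6 919 252621 583439
7 641 252899 330540
8 363 253177 77363
9 85 77363 0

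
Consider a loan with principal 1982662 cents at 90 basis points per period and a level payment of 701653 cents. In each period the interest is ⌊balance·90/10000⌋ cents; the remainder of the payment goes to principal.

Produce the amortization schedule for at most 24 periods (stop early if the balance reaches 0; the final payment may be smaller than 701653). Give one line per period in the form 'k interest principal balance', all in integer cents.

1. interest=⌊1982662·90/10000⌋=17843; principal=701653-17843=683810; balance=1982662-683810=1298852
2. interest=⌊1298852·90/10000⌋=11689; principal=701653-11689=689964; balance=1298852-689964=608888
3. interest=⌊608888·90/10000⌋=5479; principal=min(701653-5479,608888)=608888; balance=608888-608888=0

1 17843 683810 1298852
2 11689 689964 608888
3 5479 608888 0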